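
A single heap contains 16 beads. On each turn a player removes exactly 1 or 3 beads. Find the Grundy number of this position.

0

Grundy values for subtraction set {1, 3}:
k:     0  1  2  3  4  5  6  7  8  9 10 11 12 13 14 15 16
g(k):  0  1  0  1  0  1  0  1  0  1  0  1  0  1  0  1  0
So g(16) = 0.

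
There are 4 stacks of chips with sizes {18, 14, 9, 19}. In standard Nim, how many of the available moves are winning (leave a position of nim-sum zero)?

Compute the nim-sum pairwise:
18 XOR 14 = 28
28 XOR 9 = 21
21 XOR 19 = 6
The overall nim-sum is X = 6. A stack of size p has a winning move iff p XOR X < p (reduce it to p XOR X).
  18: 18 XOR 6 = 20 ≥ 18 — no move.
  14: 14 XOR 6 = 8 < 14 — winning move (to 8).
  9: 9 XOR 6 = 15 ≥ 9 — no move.
  19: 19 XOR 6 = 21 ≥ 19 — no move.
That gives 1 winning move.

1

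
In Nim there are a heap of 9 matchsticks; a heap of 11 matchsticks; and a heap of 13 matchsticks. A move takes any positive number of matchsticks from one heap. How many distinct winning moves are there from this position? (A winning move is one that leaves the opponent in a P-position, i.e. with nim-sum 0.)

Write each in binary and XOR column by column:
  1001  (9)
  1011  (11)
  1101  (13)
  ----
  1111  (15)
The overall nim-sum is X = 15. A heap of size p has a winning move iff p XOR X < p (reduce it to p XOR X).
  9: 9 XOR 15 = 6 < 9 — winning move (to 6).
  11: 11 XOR 15 = 4 < 11 — winning move (to 4).
  13: 13 XOR 15 = 2 < 13 — winning move (to 2).
That gives 3 winning moves.

3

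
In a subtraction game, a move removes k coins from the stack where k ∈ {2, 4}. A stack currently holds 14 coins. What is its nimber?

Compute g(0), g(1), … for moves {2, 4}:
k:     0  1  2  3  4  5  6  7  8  9 10 11 12 13 14
g(k):  0  0  1  1  2  2  0  0  1  1  2  2  0  0  1
So g(14) = 1.

1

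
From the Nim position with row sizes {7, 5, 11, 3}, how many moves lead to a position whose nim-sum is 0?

1

Compute the nim-sum pairwise:
7 ⊕ 5 = 2
2 ⊕ 11 = 9
9 ⊕ 3 = 10
The overall nim-sum is X = 10. A row of size p has a winning move iff p XOR X < p (reduce it to p XOR X).
  7: 7 XOR 10 = 13 ≥ 7 — no move.
  5: 5 XOR 10 = 15 ≥ 5 — no move.
  11: 11 XOR 10 = 1 < 11 — winning move (to 1).
  3: 3 XOR 10 = 9 ≥ 3 — no move.
That gives 1 winning move.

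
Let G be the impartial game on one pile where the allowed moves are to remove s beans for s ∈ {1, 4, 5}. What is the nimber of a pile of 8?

0

Build the Grundy sequence with g(k) = mex{g(k−s) : s ∈ {1, 4, 5}, s ≤ k}:
g(0) = mex{} = 0
g(1) = mex{0} = 1
g(2) = mex{1} = 0
g(3) = mex{0} = 1
g(4) = mex{0,1} = 2
g(5) = mex{0,1,2} = 3
g(6) = mex{0,1,3} = 2
g(7) = mex{0,1,2} = 3
g(8) = mex{1,2,3} = 0
So g(8) = 0.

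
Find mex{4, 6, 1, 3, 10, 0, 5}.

The values 0, 1 are all present; 2 is the first non-negative integer missing from the set.

2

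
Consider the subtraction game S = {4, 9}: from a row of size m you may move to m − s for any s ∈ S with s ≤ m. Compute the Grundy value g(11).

2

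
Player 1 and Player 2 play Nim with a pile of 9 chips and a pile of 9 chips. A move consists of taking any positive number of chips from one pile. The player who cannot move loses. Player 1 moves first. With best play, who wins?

Player 2 wins

Compute the nim-sum pairwise:
9 XOR 9 = 0
The nim-sum is 0, so this is a P-position: the player to move is in a losing position under optimal play; Player 1 is about to move from it and so loses — Player 2 wins.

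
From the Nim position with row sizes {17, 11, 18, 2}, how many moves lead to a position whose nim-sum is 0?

Compute the nim-sum pairwise:
17 ⊕ 11 = 26
26 ⊕ 18 = 8
8 ⊕ 2 = 10
The overall nim-sum is X = 10. A row of size p has a winning move iff p XOR X < p (reduce it to p XOR X).
  17: 17 XOR 10 = 27 ≥ 17 — no move.
  11: 11 XOR 10 = 1 < 11 — winning move (to 1).
  18: 18 XOR 10 = 24 ≥ 18 — no move.
  2: 2 XOR 10 = 8 ≥ 2 — no move.
That gives 1 winning move.

1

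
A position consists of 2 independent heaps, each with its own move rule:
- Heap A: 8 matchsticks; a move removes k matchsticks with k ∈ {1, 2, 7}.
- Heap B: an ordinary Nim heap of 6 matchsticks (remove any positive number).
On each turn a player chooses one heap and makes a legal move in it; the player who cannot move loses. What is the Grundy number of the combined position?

4

Grundy values for heap A (subtraction set {1, 2, 7}):
g(0) = mex{} = 0
g(1) = mex{0} = 1
g(2) = mex{0,1} = 2
g(3) = mex{1,2} = 0
g(4) = mex{0,2} = 1
g(5) = mex{0,1} = 2
g(6) = mex{1,2} = 0
g(7) = mex{0,2} = 1
g(8) = mex{0,1} = 2
So g(8) = 2.
Heap B is a plain Nim heap of size 6, so its Grundy value is 6.
By the Sprague-Grundy theorem, the Grundy value of a sum of independent games is the XOR of the component values.
Combined value = 2 XOR 6 = 4.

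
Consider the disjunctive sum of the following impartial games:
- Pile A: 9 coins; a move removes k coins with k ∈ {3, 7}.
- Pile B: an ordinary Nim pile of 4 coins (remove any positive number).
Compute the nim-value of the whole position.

5

Build the Grundy sequence for pile A with g(k) = mex{g(k−s) : s ∈ {3, 7}, s ≤ k}:
k:     0  1  2  3  4  5  6  7  8  9
g(k):  0  0  0  1  1  1  0  2  2  1
So g(9) = 1.
Pile B is a plain Nim pile of size 4, so its Grundy value is 4.
By the Sprague-Grundy theorem, the Grundy value of a sum of independent games is the XOR of the component values.
Combined value = 1 XOR 4 = 5.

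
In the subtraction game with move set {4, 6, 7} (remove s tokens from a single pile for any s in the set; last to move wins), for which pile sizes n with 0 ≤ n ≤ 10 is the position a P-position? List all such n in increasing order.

0, 1, 2, 3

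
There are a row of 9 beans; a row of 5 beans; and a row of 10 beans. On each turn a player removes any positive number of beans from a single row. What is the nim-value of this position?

6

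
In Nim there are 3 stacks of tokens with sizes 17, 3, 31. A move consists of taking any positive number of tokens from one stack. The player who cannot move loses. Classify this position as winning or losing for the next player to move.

Nim-sum: 17 ⊕ 3 ⊕ 31 = 13.
The nim-sum is 13 ≠ 0, so this is an N-position: the player to move can win.

Winning position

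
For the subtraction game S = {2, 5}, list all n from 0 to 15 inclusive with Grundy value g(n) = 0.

0, 1, 4, 7, 8, 11, 14, 15

Grundy values for subtraction set {2, 5}:
k:     0  1  2  3  4  5  6  7  8  9 10 11 12 13 14 15
g(k):  0  0  1  1  0  2  1  0  0  1  1  0  2  1  0  0
The P-positions (g = 0) in 0..15 are 0, 1, 4, 7, 8, 11, 14, 15.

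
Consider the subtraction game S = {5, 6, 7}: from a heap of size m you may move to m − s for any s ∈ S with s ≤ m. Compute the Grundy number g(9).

1

Compute g(0), g(1), … for moves {5, 6, 7}:
k:     0  1  2  3  4  5  6  7  8  9
g(k):  0  0  0  0  0  1  1  1  1  1
So g(9) = 1.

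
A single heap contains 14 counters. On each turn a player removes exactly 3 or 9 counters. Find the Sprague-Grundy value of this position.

Build the Grundy sequence with g(k) = mex{g(k−s) : s ∈ {3, 9}, s ≤ k}:
k:     0  1  2  3  4  5  6  7  8  9 10 11 12 13 14
g(k):  0  0  0  1  1  1  0  0  0  1  1  1  0  0  0
So g(14) = 0.

0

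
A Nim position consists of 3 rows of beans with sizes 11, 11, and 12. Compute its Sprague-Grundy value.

12

Nim-sum: 11 ^ 11 ^ 12 = 12.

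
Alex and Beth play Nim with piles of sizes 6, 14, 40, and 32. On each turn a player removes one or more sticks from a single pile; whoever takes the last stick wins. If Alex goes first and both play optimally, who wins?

Beth wins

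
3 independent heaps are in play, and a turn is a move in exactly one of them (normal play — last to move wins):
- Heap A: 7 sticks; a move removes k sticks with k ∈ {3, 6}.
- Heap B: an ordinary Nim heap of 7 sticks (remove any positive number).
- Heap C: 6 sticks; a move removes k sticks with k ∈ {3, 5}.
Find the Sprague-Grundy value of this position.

7

For heap A, compute g(0), g(1), … with moves {3, 6}:
g(0) = mex{} = 0
g(1) = mex{} = 0
g(2) = mex{} = 0
g(3) = mex{0} = 1
g(4) = mex{0} = 1
g(5) = mex{0} = 1
g(6) = mex{0,1} = 2
g(7) = mex{0,1} = 2
So g(7) = 2.
Heap B is a plain Nim heap of size 7, so its Grundy value is 7.
Grundy values for heap C (subtraction set {3, 5}):
g(0) = mex{} = 0
g(1) = mex{} = 0
g(2) = mex{} = 0
g(3) = mex{0} = 1
g(4) = mex{0} = 1
g(5) = mex{0} = 1
g(6) = mex{0,1} = 2
So g(6) = 2.
By the Sprague-Grundy theorem, the Grundy value of a sum of independent games is the XOR of the component values.
Combined value = 2 XOR 7 XOR 2 = 7.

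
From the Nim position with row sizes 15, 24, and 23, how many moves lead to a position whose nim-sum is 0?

0

Nim-sum: 15 ⊕ 24 ⊕ 23 = 0.
The nim-sum is already 0, so every move leaves a nonzero nim-sum — there are no winning moves.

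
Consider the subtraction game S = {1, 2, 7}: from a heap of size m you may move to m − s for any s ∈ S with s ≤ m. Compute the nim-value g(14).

Compute g(0), g(1), … for moves {1, 2, 7}:
g(0) = mex{} = 0
g(1) = mex{0} = 1
g(2) = mex{0,1} = 2
g(3) = mex{1,2} = 0
g(4) = mex{0,2} = 1
g(5) = mex{0,1} = 2
g(6) = mex{1,2} = 0
g(7) = mex{0,2} = 1
g(8) = mex{0,1} = 2
g(9) = mex{1,2} = 0
g(10) = mex{0,2} = 1
g(11) = mex{0,1} = 2
g(12) = mex{1,2} = 0
g(13) = mex{0,2} = 1
g(14) = mex{0,1} = 2
So g(14) = 2.

2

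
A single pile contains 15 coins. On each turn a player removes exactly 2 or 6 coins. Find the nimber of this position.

Grundy values for subtraction set {2, 6}:
k:     0  1  2  3  4  5  6  7  8  9 10 11 12 13 14 15
g(k):  0  0  1  1  0  0  1  1  0  0  1  1  0  0  1  1
So g(15) = 1.

1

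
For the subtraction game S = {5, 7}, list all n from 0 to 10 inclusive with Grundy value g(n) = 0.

0, 1, 2, 3, 4

Build the Grundy sequence with g(k) = mex{g(k−s) : s ∈ {5, 7}, s ≤ k}:
k:     0  1  2  3  4  5  6  7  8  9 10
g(k):  0  0  0  0  0  1  1  1  1  1  2
The P-positions (g = 0) in 0..10 are 0, 1, 2, 3, 4.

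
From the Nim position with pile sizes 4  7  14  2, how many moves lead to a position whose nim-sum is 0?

1

Nim-sum: 4 ^ 7 ^ 14 ^ 2 = 15.
The overall nim-sum is X = 15. A pile of size p has a winning move iff p XOR X < p (reduce it to p XOR X).
  4: 4 XOR 15 = 11 ≥ 4 — no move.
  7: 7 XOR 15 = 8 ≥ 7 — no move.
  14: 14 XOR 15 = 1 < 14 — winning move (to 1).
  2: 2 XOR 15 = 13 ≥ 2 — no move.
That gives 1 winning move.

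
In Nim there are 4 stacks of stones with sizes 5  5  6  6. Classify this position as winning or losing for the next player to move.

Losing position

Nim-sum: 5 ⊕ 5 ⊕ 6 ⊕ 6 = 0.
The nim-sum is 0, so this is a P-position: the player to move is in a losing position under optimal play.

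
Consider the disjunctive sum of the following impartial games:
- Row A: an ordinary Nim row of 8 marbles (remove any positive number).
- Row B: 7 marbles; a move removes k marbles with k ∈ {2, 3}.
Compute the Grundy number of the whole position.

Row A is a plain Nim row of size 8, so its Grundy value is 8.
For row B, compute g(0), g(1), … with moves {2, 3}:
g(0) = mex{} = 0
g(1) = mex{} = 0
g(2) = mex{0} = 1
g(3) = mex{0} = 1
g(4) = mex{0,1} = 2
g(5) = mex{1} = 0
g(6) = mex{1,2} = 0
g(7) = mex{0,2} = 1
So g(7) = 1.
The value of a disjunctive sum is the nim-sum of the parts.
Combined value = 8 XOR 1 = 9.

9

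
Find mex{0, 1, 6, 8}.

The values 0, 1 are all present; 2 is the first non-negative integer missing from the set.

2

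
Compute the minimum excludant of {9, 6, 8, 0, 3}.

0 is in the set but 1 is not, so the mex is 1.

1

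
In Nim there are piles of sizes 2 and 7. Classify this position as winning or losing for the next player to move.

Nim-sum: 2 XOR 7 = 5.
The nim-sum is 5 ≠ 0, so this is an N-position: the player to move can win.

Winning position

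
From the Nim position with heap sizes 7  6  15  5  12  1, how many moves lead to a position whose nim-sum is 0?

5

Nim-sum: 7 ^ 6 ^ 15 ^ 5 ^ 12 ^ 1 = 6.
The overall nim-sum is X = 6. A heap of size p has a winning move iff p XOR X < p (reduce it to p XOR X).
  7: 7 XOR 6 = 1 < 7 — winning move (to 1).
  6: 6 XOR 6 = 0 < 6 — winning move (to 0).
  15: 15 XOR 6 = 9 < 15 — winning move (to 9).
  5: 5 XOR 6 = 3 < 5 — winning move (to 3).
  12: 12 XOR 6 = 10 < 12 — winning move (to 10).
  1: 1 XOR 6 = 7 ≥ 1 — no move.
That gives 5 winning moves.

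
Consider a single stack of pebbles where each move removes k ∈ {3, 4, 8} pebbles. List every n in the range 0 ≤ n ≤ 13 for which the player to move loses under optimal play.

0, 1, 2, 7, 12, 13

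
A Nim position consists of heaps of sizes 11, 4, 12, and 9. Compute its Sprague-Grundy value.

10

Compute the nim-sum pairwise:
11 ⊕ 4 = 15
15 ⊕ 12 = 3
3 ⊕ 9 = 10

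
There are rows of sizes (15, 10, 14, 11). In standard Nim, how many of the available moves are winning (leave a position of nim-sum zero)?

0

Nim-sum: 15 ^ 10 ^ 14 ^ 11 = 0.
The nim-sum is already 0, so every move leaves a nonzero nim-sum — there are no winning moves.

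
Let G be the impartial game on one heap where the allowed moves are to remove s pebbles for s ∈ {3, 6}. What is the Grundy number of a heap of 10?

Grundy values for subtraction set {3, 6}:
g(0) = mex{} = 0
g(1) = mex{} = 0
g(2) = mex{} = 0
g(3) = mex{0} = 1
g(4) = mex{0} = 1
g(5) = mex{0} = 1
g(6) = mex{0,1} = 2
g(7) = mex{0,1} = 2
g(8) = mex{0,1} = 2
g(9) = mex{1,2} = 0
g(10) = mex{1,2} = 0
So g(10) = 0.

0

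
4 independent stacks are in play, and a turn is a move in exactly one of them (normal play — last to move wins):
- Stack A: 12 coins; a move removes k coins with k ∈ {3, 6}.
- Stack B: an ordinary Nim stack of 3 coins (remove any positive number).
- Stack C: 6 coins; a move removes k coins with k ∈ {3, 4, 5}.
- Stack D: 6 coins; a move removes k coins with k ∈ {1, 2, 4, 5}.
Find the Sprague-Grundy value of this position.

Build the Grundy sequence for stack A with g(k) = mex{g(k−s) : s ∈ {3, 6}, s ≤ k}:
k:     0  1  2  3  4  5  6  7  8  9 10 11 12
g(k):  0  0  0  1  1  1  2  2  2  0  0  0  1
So g(12) = 1.
Stack B is a plain Nim stack of size 3, so its Grundy value is 3.
Build the Grundy sequence for stack C with g(k) = mex{g(k−s) : s ∈ {3, 4, 5}, s ≤ k}:
g(0) = mex{} = 0
g(1) = mex{} = 0
g(2) = mex{} = 0
g(3) = mex{0} = 1
g(4) = mex{0} = 1
g(5) = mex{0} = 1
g(6) = mex{0,1} = 2
So g(6) = 2.
Grundy values for stack D (subtraction set {1, 2, 4, 5}):
k:     0  1  2  3  4  5  6
g(k):  0  1  2  0  1  2  0
So g(6) = 0.
By the Sprague-Grundy theorem, the Grundy value of a sum of independent games is the XOR of the component values.
Combined value = 1 ⊕ 3 ⊕ 2 ⊕ 0 = 0.

0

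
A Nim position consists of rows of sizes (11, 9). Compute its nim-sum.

Compute the nim-sum pairwise:
11 ^ 9 = 2

2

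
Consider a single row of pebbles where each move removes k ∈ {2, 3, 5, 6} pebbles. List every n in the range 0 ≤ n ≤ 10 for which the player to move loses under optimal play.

0, 1, 8, 9

Grundy values for subtraction set {2, 3, 5, 6}:
k:     0  1  2  3  4  5  6  7  8  9 10
g(k):  0  0  1  1  2  2  3  3  0  0  1
The P-positions (g = 0) in 0..10 are 0, 1, 8, 9.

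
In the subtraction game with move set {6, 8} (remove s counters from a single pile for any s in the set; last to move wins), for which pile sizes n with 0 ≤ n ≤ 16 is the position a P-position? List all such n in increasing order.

0, 1, 2, 3, 4, 5, 14, 15, 16

Build the Grundy sequence with g(k) = mex{g(k−s) : s ∈ {6, 8}, s ≤ k}:
k:     0  1  2  3  4  5  6  7  8  9 10 11 12 13 14 15 16
g(k):  0  0  0  0  0  0  1  1  1  1  1  1  2  2  0  0  0
The P-positions (g = 0) in 0..16 are 0, 1, 2, 3, 4, 5, 14, 15, 16.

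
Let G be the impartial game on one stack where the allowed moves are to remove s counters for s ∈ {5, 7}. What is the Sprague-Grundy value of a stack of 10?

Compute g(0), g(1), … for moves {5, 7}:
g(0) = mex{} = 0
g(1) = mex{} = 0
g(2) = mex{} = 0
g(3) = mex{} = 0
g(4) = mex{} = 0
g(5) = mex{0} = 1
g(6) = mex{0} = 1
g(7) = mex{0} = 1
g(8) = mex{0} = 1
g(9) = mex{0} = 1
g(10) = mex{0,1} = 2
So g(10) = 2.

2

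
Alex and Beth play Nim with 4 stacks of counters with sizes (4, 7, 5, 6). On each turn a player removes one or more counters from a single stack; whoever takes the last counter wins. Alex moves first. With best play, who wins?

Beth wins

Nim-sum: 4 ^ 7 ^ 5 ^ 6 = 0.
The nim-sum is 0, so this is a P-position: the player to move is in a losing position under optimal play; Alex is about to move from it and so loses — Beth wins.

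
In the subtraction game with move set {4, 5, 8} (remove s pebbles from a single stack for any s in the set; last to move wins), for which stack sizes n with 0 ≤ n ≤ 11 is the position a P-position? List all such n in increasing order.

0, 1, 2, 3

Build the Grundy sequence with g(k) = mex{g(k−s) : s ∈ {4, 5, 8}, s ≤ k}:
g(0) = mex{} = 0
g(1) = mex{} = 0
g(2) = mex{} = 0
g(3) = mex{} = 0
g(4) = mex{0} = 1
g(5) = mex{0} = 1
g(6) = mex{0} = 1
g(7) = mex{0} = 1
g(8) = mex{0,1} = 2
g(9) = mex{0,1} = 2
g(10) = mex{0,1} = 2
g(11) = mex{0,1} = 2
The P-positions (g = 0) in 0..11 are 0, 1, 2, 3.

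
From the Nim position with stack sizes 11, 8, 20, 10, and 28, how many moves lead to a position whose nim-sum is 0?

In binary:
  01011  (11)
  01000  (8)
  10100  (20)
  01010  (10)
  11100  (28)
  -----
  00001  (1)
The overall nim-sum is X = 1. A stack of size p has a winning move iff p XOR X < p (reduce it to p XOR X).
  11: 11 XOR 1 = 10 < 11 — winning move (to 10).
  8: 8 XOR 1 = 9 ≥ 8 — no move.
  20: 20 XOR 1 = 21 ≥ 20 — no move.
  10: 10 XOR 1 = 11 ≥ 10 — no move.
  28: 28 XOR 1 = 29 ≥ 28 — no move.
That gives 1 winning move.

1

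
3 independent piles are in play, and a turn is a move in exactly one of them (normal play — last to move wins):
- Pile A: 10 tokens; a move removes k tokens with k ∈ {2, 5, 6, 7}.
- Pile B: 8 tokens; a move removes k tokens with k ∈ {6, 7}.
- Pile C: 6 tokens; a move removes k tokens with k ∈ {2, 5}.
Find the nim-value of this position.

3

Grundy values for pile A (subtraction set {2, 5, 6, 7}):
g(0) = mex{} = 0
g(1) = mex{} = 0
g(2) = mex{0} = 1
g(3) = mex{0} = 1
g(4) = mex{1} = 0
g(5) = mex{0,1} = 2
g(6) = mex{0} = 1
g(7) = mex{0,1,2} = 3
g(8) = mex{0,1} = 2
g(9) = mex{0,1,3} = 2
g(10) = mex{0,1,2} = 3
So g(10) = 3.
Grundy values for pile B (subtraction set {6, 7}):
g(0) = mex{} = 0
g(1) = mex{} = 0
g(2) = mex{} = 0
g(3) = mex{} = 0
g(4) = mex{} = 0
g(5) = mex{} = 0
g(6) = mex{0} = 1
g(7) = mex{0} = 1
g(8) = mex{0} = 1
So g(8) = 1.
Grundy values for pile C (subtraction set {2, 5}):
k:     0  1  2  3  4  5  6
g(k):  0  0  1  1  0  2  1
So g(6) = 1.
The value of a disjunctive sum is the nim-sum of the parts.
Combined value = 3 XOR 1 XOR 1 = 3.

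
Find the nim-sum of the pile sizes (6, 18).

20

Nim-sum: 6 ^ 18 = 20.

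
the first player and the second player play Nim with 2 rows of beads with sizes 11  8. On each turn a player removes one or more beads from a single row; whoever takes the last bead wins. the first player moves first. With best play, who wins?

the first player wins

Write each in binary and XOR column by column:
  1011  (11)
  1000  (8)
  ----
  0011  (3)
The nim-sum is 3 ≠ 0, so this is an N-position: the player to move can win; the first player has a winning move.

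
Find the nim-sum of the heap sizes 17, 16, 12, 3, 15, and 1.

0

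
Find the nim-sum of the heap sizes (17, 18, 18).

17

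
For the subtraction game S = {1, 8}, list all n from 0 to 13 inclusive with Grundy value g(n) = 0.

0, 2, 4, 6, 9, 11, 13

Grundy values for subtraction set {1, 8}:
g(0) = mex{} = 0
g(1) = mex{0} = 1
g(2) = mex{1} = 0
g(3) = mex{0} = 1
g(4) = mex{1} = 0
g(5) = mex{0} = 1
g(6) = mex{1} = 0
g(7) = mex{0} = 1
g(8) = mex{0,1} = 2
g(9) = mex{1,2} = 0
g(10) = mex{0} = 1
g(11) = mex{1} = 0
g(12) = mex{0} = 1
g(13) = mex{1} = 0
The P-positions (g = 0) in 0..13 are 0, 2, 4, 6, 9, 11, 13.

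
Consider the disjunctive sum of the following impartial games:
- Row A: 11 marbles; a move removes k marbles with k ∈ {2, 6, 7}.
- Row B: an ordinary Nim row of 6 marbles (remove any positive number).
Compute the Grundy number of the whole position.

For row A, compute g(0), g(1), … with moves {2, 6, 7}:
k:     0  1  2  3  4  5  6  7  8  9 10 11
g(k):  0  0  1  1  0  0  1  1  2  0  3  1
So g(11) = 1.
Row B is a plain Nim row of size 6, so its Grundy value is 6.
The value of a disjunctive sum is the nim-sum of the parts.
Combined value = 1 XOR 6 = 7.

7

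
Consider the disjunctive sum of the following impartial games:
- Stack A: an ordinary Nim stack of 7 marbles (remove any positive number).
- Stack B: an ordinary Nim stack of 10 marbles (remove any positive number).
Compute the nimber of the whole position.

Stack A is a plain Nim stack of size 7, so its Grundy value is 7.
Stack B is a plain Nim stack of size 10, so its Grundy value is 10.
The value of a disjunctive sum is the nim-sum of the parts.
Combined value = 7 XOR 10 = 13.

13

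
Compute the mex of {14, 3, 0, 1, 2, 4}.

5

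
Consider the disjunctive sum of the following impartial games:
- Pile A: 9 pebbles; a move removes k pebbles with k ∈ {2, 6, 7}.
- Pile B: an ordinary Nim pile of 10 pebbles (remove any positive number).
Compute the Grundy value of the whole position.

10

Grundy values for pile A (subtraction set {2, 6, 7}):
g(0) = mex{} = 0
g(1) = mex{} = 0
g(2) = mex{0} = 1
g(3) = mex{0} = 1
g(4) = mex{1} = 0
g(5) = mex{1} = 0
g(6) = mex{0} = 1
g(7) = mex{0} = 1
g(8) = mex{0,1} = 2
g(9) = mex{1} = 0
So g(9) = 0.
Pile B is a plain Nim pile of size 10, so its Grundy value is 10.
By the Sprague-Grundy theorem, the Grundy value of a sum of independent games is the XOR of the component values.
Combined value = 0 ⊕ 10 = 10.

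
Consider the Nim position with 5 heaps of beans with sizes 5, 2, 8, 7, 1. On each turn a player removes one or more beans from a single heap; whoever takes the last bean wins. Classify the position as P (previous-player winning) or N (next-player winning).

N-position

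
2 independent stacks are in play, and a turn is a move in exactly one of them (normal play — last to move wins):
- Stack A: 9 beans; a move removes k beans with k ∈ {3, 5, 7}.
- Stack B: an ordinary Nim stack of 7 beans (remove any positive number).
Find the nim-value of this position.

4

Build the Grundy sequence for stack A with g(k) = mex{g(k−s) : s ∈ {3, 5, 7}, s ≤ k}:
k:     0  1  2  3  4  5  6  7  8  9
g(k):  0  0  0  1  1  1  2  2  2  3
So g(9) = 3.
Stack B is a plain Nim stack of size 7, so its Grundy value is 7.
By the Sprague-Grundy theorem, the Grundy value of a sum of independent games is the XOR of the component values.
Combined value = 3 ⊕ 7 = 4.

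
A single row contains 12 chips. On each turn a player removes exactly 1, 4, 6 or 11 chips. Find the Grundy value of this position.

Grundy values for subtraction set {1, 4, 6, 11}:
g(0) = mex{} = 0
g(1) = mex{0} = 1
g(2) = mex{1} = 0
g(3) = mex{0} = 1
g(4) = mex{0,1} = 2
g(5) = mex{1,2} = 0
g(6) = mex{0} = 1
g(7) = mex{1} = 0
g(8) = mex{0,2} = 1
g(9) = mex{0,1} = 2
g(10) = mex{1,2} = 0
g(11) = mex{0} = 1
g(12) = mex{1} = 0
So g(12) = 0.

0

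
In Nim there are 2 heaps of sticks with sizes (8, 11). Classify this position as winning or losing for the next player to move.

Winning position

Write each in binary and XOR column by column:
  1000  (8)
  1011  (11)
  ----
  0011  (3)
The nim-sum is 3 ≠ 0, so this is an N-position: the player to move can win.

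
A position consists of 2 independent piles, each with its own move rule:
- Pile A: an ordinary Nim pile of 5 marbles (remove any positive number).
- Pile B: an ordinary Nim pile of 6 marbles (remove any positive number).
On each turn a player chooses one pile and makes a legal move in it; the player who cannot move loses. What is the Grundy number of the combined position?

3

Pile A is a plain Nim pile of size 5, so its Grundy value is 5.
Pile B is a plain Nim pile of size 6, so its Grundy value is 6.
By the Sprague-Grundy theorem, the Grundy value of a sum of independent games is the XOR of the component values.
Combined value = 5 XOR 6 = 3.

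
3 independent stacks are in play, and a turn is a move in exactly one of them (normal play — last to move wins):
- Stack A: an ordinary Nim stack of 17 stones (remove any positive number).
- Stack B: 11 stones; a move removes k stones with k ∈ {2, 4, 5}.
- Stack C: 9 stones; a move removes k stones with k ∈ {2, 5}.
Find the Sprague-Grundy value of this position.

Stack A is a plain Nim stack of size 17, so its Grundy value is 17.
Grundy values for stack B (subtraction set {2, 4, 5}):
k:     0  1  2  3  4  5  6  7  8  9 10 11
g(k):  0  0  1  1  2  2  3  0  0  1  1  2
So g(11) = 2.
For stack C, compute g(0), g(1), … with moves {2, 5}:
g(0) = mex{} = 0
g(1) = mex{} = 0
g(2) = mex{0} = 1
g(3) = mex{0} = 1
g(4) = mex{1} = 0
g(5) = mex{0,1} = 2
g(6) = mex{0} = 1
g(7) = mex{1,2} = 0
g(8) = mex{1} = 0
g(9) = mex{0} = 1
So g(9) = 1.
By the Sprague-Grundy theorem, the Grundy value of a sum of independent games is the XOR of the component values.
Combined value = 17 XOR 2 XOR 1 = 18.

18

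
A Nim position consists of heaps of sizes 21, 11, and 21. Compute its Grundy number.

In binary:
  10101  (21)
  01011  (11)
  10101  (21)
  -----
  01011  (11)

11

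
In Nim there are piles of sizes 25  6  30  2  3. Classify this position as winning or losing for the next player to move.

Losing position

Compute the nim-sum pairwise:
25 XOR 6 = 31
31 XOR 30 = 1
1 XOR 2 = 3
3 XOR 3 = 0
The nim-sum is 0, so this is a P-position: the player to move is in a losing position under optimal play.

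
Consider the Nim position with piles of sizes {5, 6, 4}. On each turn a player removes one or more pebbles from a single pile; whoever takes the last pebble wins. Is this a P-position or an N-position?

N-position

Nim-sum: 5 XOR 6 XOR 4 = 7.
The nim-sum is 7 ≠ 0, so this is an N-position: the player to move can win.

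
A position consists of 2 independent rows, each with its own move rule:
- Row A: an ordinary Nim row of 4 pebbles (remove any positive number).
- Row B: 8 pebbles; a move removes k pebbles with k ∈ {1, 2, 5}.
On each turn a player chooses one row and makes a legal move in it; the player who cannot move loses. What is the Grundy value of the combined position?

Row A is a plain Nim row of size 4, so its Grundy value is 4.
Build the Grundy sequence for row B with g(k) = mex{g(k−s) : s ∈ {1, 2, 5}, s ≤ k}:
k:     0  1  2  3  4  5  6  7  8
g(k):  0  1  2  0  1  2  0  1  2
So g(8) = 2.
The value of a disjunctive sum is the nim-sum of the parts.
Combined value = 4 XOR 2 = 6.

6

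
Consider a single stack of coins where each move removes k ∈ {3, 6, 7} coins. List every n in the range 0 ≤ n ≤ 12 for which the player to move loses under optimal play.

0, 1, 2, 10, 11, 12

Build the Grundy sequence with g(k) = mex{g(k−s) : s ∈ {3, 6, 7}, s ≤ k}:
g(0) = mex{} = 0
g(1) = mex{} = 0
g(2) = mex{} = 0
g(3) = mex{0} = 1
g(4) = mex{0} = 1
g(5) = mex{0} = 1
g(6) = mex{0,1} = 2
g(7) = mex{0,1} = 2
g(8) = mex{0,1} = 2
g(9) = mex{0,1,2} = 3
g(10) = mex{1,2} = 0
g(11) = mex{1,2} = 0
g(12) = mex{1,2,3} = 0
The P-positions (g = 0) in 0..12 are 0, 1, 2, 10, 11, 12.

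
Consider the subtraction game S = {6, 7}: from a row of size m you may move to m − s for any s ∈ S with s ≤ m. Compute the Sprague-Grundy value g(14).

0

Build the Grundy sequence with g(k) = mex{g(k−s) : s ∈ {6, 7}, s ≤ k}:
g(0) = mex{} = 0
g(1) = mex{} = 0
g(2) = mex{} = 0
g(3) = mex{} = 0
g(4) = mex{} = 0
g(5) = mex{} = 0
g(6) = mex{0} = 1
g(7) = mex{0} = 1
g(8) = mex{0} = 1
g(9) = mex{0} = 1
g(10) = mex{0} = 1
g(11) = mex{0} = 1
g(12) = mex{0,1} = 2
g(13) = mex{1} = 0
g(14) = mex{1} = 0
So g(14) = 0.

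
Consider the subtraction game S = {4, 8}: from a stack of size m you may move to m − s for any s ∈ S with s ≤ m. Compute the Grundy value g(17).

1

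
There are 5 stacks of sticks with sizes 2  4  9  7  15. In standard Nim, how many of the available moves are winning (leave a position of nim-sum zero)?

Bitwise XOR of the heap sizes:
  0010  (2)
  0100  (4)
  1001  (9)
  0111  (7)
  1111  (15)
  ----
  0111  (7)
The overall nim-sum is X = 7. A stack of size p has a winning move iff p XOR X < p (reduce it to p XOR X).
  2: 2 XOR 7 = 5 ≥ 2 — no move.
  4: 4 XOR 7 = 3 < 4 — winning move (to 3).
  9: 9 XOR 7 = 14 ≥ 9 — no move.
  7: 7 XOR 7 = 0 < 7 — winning move (to 0).
  15: 15 XOR 7 = 8 < 15 — winning move (to 8).
That gives 3 winning moves.

3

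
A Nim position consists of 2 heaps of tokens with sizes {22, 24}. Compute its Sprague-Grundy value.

14

Compute the nim-sum pairwise:
22 ^ 24 = 14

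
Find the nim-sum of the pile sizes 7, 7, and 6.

Nim-sum: 7 ⊕ 7 ⊕ 6 = 6.

6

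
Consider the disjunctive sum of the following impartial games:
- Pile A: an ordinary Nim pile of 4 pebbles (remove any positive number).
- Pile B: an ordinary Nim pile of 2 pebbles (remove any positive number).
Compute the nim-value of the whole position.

6

Pile A is a plain Nim pile of size 4, so its Grundy value is 4.
Pile B is a plain Nim pile of size 2, so its Grundy value is 2.
The value of a disjunctive sum is the nim-sum of the parts.
Combined value = 4 ⊕ 2 = 6.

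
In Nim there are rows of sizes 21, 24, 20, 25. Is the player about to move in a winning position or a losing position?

Losing position

Compute the nim-sum pairwise:
21 XOR 24 = 13
13 XOR 20 = 25
25 XOR 25 = 0
The nim-sum is 0, so this is a P-position: the player to move is in a losing position under optimal play.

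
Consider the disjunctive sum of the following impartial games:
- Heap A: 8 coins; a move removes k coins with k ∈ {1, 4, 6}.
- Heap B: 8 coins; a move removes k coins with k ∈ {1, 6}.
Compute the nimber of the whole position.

0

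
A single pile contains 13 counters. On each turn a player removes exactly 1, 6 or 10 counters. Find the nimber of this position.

2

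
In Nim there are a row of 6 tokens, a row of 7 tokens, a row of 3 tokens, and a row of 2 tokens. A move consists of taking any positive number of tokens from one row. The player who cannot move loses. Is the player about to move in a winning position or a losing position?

Compute the nim-sum pairwise:
6 ⊕ 7 = 1
1 ⊕ 3 = 2
2 ⊕ 2 = 0
The nim-sum is 0, so this is a P-position: the player to move is in a losing position under optimal play.

Losing position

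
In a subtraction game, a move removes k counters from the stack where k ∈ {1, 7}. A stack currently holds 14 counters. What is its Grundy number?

0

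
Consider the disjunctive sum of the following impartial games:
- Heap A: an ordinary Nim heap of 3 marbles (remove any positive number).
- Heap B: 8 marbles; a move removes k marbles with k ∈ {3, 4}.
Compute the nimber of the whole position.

3

Heap A is a plain Nim heap of size 3, so its Grundy value is 3.
Grundy values for heap B (subtraction set {3, 4}):
g(0) = mex{} = 0
g(1) = mex{} = 0
g(2) = mex{} = 0
g(3) = mex{0} = 1
g(4) = mex{0} = 1
g(5) = mex{0} = 1
g(6) = mex{0,1} = 2
g(7) = mex{1} = 0
g(8) = mex{1} = 0
So g(8) = 0.
The value of a disjunctive sum is the nim-sum of the parts.
Combined value = 3 XOR 0 = 3.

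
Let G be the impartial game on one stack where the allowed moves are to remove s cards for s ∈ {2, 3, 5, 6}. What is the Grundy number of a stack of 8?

0

Build the Grundy sequence with g(k) = mex{g(k−s) : s ∈ {2, 3, 5, 6}, s ≤ k}:
g(0) = mex{} = 0
g(1) = mex{} = 0
g(2) = mex{0} = 1
g(3) = mex{0} = 1
g(4) = mex{0,1} = 2
g(5) = mex{0,1} = 2
g(6) = mex{0,1,2} = 3
g(7) = mex{0,1,2} = 3
g(8) = mex{1,2,3} = 0
So g(8) = 0.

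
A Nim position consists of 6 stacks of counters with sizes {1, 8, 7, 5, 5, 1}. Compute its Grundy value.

15

Compute the nim-sum pairwise:
1 ⊕ 8 = 9
9 ⊕ 7 = 14
14 ⊕ 5 = 11
11 ⊕ 5 = 14
14 ⊕ 1 = 15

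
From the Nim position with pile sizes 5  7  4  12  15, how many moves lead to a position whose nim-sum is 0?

5

Bitwise XOR of the heap sizes:
  0101  (5)
  0111  (7)
  0100  (4)
  1100  (12)
  1111  (15)
  ----
  0101  (5)
The overall nim-sum is X = 5. A pile of size p has a winning move iff p XOR X < p (reduce it to p XOR X).
  5: 5 XOR 5 = 0 < 5 — winning move (to 0).
  7: 7 XOR 5 = 2 < 7 — winning move (to 2).
  4: 4 XOR 5 = 1 < 4 — winning move (to 1).
  12: 12 XOR 5 = 9 < 12 — winning move (to 9).
  15: 15 XOR 5 = 10 < 15 — winning move (to 10).
That gives 5 winning moves.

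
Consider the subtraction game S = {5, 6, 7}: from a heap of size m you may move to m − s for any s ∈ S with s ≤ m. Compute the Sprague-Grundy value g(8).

1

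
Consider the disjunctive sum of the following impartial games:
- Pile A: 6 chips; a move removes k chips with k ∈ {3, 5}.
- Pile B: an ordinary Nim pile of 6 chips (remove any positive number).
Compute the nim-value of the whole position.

4

Grundy values for pile A (subtraction set {3, 5}):
k:     0  1  2  3  4  5  6
g(k):  0  0  0  1  1  1  2
So g(6) = 2.
Pile B is a plain Nim pile of size 6, so its Grundy value is 6.
By the Sprague-Grundy theorem, the Grundy value of a sum of independent games is the XOR of the component values.
Combined value = 2 XOR 6 = 4.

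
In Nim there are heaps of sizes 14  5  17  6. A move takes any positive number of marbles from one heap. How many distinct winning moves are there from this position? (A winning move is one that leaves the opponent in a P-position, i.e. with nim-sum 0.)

1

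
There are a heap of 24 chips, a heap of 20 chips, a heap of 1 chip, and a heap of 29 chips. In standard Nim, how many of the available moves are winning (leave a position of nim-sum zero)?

Compute the nim-sum pairwise:
24 ^ 20 = 12
12 ^ 1 = 13
13 ^ 29 = 16
The overall nim-sum is X = 16. A heap of size p has a winning move iff p XOR X < p (reduce it to p XOR X).
  24: 24 XOR 16 = 8 < 24 — winning move (to 8).
  20: 20 XOR 16 = 4 < 20 — winning move (to 4).
  1: 1 XOR 16 = 17 ≥ 1 — no move.
  29: 29 XOR 16 = 13 < 29 — winning move (to 13).
That gives 3 winning moves.

3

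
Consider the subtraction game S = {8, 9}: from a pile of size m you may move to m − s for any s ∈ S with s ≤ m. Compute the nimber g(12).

1

Compute g(0), g(1), … for moves {8, 9}:
g(0) = mex{} = 0
g(1) = mex{} = 0
g(2) = mex{} = 0
g(3) = mex{} = 0
g(4) = mex{} = 0
g(5) = mex{} = 0
g(6) = mex{} = 0
g(7) = mex{} = 0
g(8) = mex{0} = 1
g(9) = mex{0} = 1
g(10) = mex{0} = 1
g(11) = mex{0} = 1
g(12) = mex{0} = 1
So g(12) = 1.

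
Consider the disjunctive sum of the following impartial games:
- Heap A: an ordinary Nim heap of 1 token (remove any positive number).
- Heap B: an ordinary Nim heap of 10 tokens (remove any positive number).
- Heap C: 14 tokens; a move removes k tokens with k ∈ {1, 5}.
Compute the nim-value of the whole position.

11

Heap A is a plain Nim heap of size 1, so its Grundy value is 1.
Heap B is a plain Nim heap of size 10, so its Grundy value is 10.
For heap C, compute g(0), g(1), … with moves {1, 5}:
g(0) = mex{} = 0
g(1) = mex{0} = 1
g(2) = mex{1} = 0
g(3) = mex{0} = 1
g(4) = mex{1} = 0
g(5) = mex{0} = 1
g(6) = mex{1} = 0
g(7) = mex{0} = 1
g(8) = mex{1} = 0
g(9) = mex{0} = 1
g(10) = mex{1} = 0
g(11) = mex{0} = 1
g(12) = mex{1} = 0
g(13) = mex{0} = 1
g(14) = mex{1} = 0
So g(14) = 0.
By the Sprague-Grundy theorem, the Grundy value of a sum of independent games is the XOR of the component values.
Combined value = 1 XOR 10 XOR 0 = 11.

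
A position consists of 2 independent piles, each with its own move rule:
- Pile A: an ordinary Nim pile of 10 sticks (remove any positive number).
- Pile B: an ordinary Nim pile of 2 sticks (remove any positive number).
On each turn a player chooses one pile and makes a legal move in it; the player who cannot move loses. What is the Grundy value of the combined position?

8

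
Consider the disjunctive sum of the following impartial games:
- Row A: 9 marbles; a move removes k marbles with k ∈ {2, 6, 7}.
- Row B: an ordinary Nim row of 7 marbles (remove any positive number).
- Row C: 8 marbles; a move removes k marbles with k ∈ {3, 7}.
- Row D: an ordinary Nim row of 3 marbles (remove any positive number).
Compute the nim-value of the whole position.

For row A, compute g(0), g(1), … with moves {2, 6, 7}:
g(0) = mex{} = 0
g(1) = mex{} = 0
g(2) = mex{0} = 1
g(3) = mex{0} = 1
g(4) = mex{1} = 0
g(5) = mex{1} = 0
g(6) = mex{0} = 1
g(7) = mex{0} = 1
g(8) = mex{0,1} = 2
g(9) = mex{1} = 0
So g(9) = 0.
Row B is a plain Nim row of size 7, so its Grundy value is 7.
Grundy values for row C (subtraction set {3, 7}):
k:     0  1  2  3  4  5  6  7  8
g(k):  0  0  0  1  1  1  0  2  2
So g(8) = 2.
Row D is a plain Nim row of size 3, so its Grundy value is 3.
By the Sprague-Grundy theorem, the Grundy value of a sum of independent games is the XOR of the component values.
Combined value = 0 XOR 7 XOR 2 XOR 3 = 6.

6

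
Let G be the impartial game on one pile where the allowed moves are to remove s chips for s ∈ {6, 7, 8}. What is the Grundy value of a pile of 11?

1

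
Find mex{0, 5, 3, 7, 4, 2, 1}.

6

The values 0, 1, 2, 3, 4, 5 are all present; 6 is the first non-negative integer missing from the set.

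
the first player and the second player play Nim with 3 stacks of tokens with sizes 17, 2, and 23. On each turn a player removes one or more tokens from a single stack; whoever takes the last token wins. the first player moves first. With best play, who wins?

the first player wins

Compute the nim-sum pairwise:
17 ⊕ 2 = 19
19 ⊕ 23 = 4
The nim-sum is 4 ≠ 0, so this is an N-position: the player to move can win; the first player has a winning move.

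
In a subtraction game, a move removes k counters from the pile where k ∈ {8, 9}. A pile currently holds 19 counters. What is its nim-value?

0

Build the Grundy sequence with g(k) = mex{g(k−s) : s ∈ {8, 9}, s ≤ k}:
k:     0  1  2  3  4  5  6  7  8  9 10 11 12 13 14 15 16 17 18 19
g(k):  0  0  0  0  0  0  0  0  1  1  1  1  1  1  1  1  2  0  0  0
So g(19) = 0.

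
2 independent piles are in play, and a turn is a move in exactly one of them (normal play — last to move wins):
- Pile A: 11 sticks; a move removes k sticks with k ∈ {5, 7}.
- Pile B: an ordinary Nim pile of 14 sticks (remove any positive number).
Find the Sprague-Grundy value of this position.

Build the Grundy sequence for pile A with g(k) = mex{g(k−s) : s ∈ {5, 7}, s ≤ k}:
k:     0  1  2  3  4  5  6  7  8  9 10 11
g(k):  0  0  0  0  0  1  1  1  1  1  2  2
So g(11) = 2.
Pile B is a plain Nim pile of size 14, so its Grundy value is 14.
By the Sprague-Grundy theorem, the Grundy value of a sum of independent games is the XOR of the component values.
Combined value = 2 ⊕ 14 = 12.

12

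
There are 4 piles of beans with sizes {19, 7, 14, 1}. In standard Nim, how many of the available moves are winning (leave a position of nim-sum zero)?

1

Nim-sum: 19 ⊕ 7 ⊕ 14 ⊕ 1 = 27.
The overall nim-sum is X = 27. A pile of size p has a winning move iff p XOR X < p (reduce it to p XOR X).
  19: 19 XOR 27 = 8 < 19 — winning move (to 8).
  7: 7 XOR 27 = 28 ≥ 7 — no move.
  14: 14 XOR 27 = 21 ≥ 14 — no move.
  1: 1 XOR 27 = 26 ≥ 1 — no move.
That gives 1 winning move.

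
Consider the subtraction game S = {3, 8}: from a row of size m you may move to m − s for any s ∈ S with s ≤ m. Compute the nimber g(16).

1

Compute g(0), g(1), … for moves {3, 8}:
k:     0  1  2  3  4  5  6  7  8  9 10 11 12 13 14 15 16
g(k):  0  0  0  1  1  1  0  0  2  1  1  0  0  0  1  1  1
So g(16) = 1.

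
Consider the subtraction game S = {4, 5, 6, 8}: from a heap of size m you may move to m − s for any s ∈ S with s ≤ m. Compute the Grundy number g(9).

2

Compute g(0), g(1), … for moves {4, 5, 6, 8}:
k:     0  1  2  3  4  5  6  7  8  9
g(k):  0  0  0  0  1  1  1  1  2  2
So g(9) = 2.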